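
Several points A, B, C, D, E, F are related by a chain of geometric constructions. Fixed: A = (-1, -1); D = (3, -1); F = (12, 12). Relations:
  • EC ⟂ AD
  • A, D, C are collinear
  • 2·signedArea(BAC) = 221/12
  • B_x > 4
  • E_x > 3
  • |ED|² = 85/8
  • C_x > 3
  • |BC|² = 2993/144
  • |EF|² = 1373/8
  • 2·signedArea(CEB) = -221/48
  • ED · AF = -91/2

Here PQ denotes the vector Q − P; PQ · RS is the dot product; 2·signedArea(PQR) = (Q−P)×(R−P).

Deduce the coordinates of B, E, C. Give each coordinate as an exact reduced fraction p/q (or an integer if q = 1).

1. E_x = 13/4  [line -13·x + -13·y + 143/2 = 0 ∩ |EF|² = 1373/8]
2. E_y = 9/4  [line -13·x + -13·y + 143/2 = 0 ∩ |EF|² = 1373/8]
   → E = (13/4, 9/4)
3. C_x = 13/4  [A, D, C are collinear ∩ EC ⟂ AD]
4. C_y = -1  [A, D, C are collinear ∩ EC ⟂ AD]
   → C = (13/4, -1)
5. B_x = 14/3  [2·signedArea(BAC) = 221/12 ∩ 2·signedArea(CEB) = -221/48]
6. B_y = 10/3  [2·signedArea(BAC) = 221/12 ∩ 2·signedArea(CEB) = -221/48]
   → B = (14/3, 10/3)

B = (14/3, 10/3)
C = (13/4, -1)
E = (13/4, 9/4)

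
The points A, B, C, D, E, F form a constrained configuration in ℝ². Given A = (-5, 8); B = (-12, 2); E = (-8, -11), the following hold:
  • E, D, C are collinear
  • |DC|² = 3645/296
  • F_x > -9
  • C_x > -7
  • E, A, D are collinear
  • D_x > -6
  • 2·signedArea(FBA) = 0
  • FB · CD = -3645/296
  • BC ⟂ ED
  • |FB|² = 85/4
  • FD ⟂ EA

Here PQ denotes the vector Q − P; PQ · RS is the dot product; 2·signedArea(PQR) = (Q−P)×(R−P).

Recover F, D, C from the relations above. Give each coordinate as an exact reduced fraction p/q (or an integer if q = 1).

1. F_x = -17/2  [line -6·x + 7·y + -86 = 0 ∩ |FB|² = 85/4]
2. F_y = 5  [line -6·x + 7·y + -86 = 0 ∩ |FB|² = 85/4]
   → F = (-17/2, 5)
3. D_x = -821/148  [E, A, D are collinear ∩ FD ⟂ EA]
4. D_y = 671/148  [E, A, D are collinear ∩ FD ⟂ EA]
   → D = (-821/148, 671/148)
5. C_x = -451/74  [E, D, C are collinear ∩ BC ⟂ ED]
6. C_y = 79/74  [E, D, C are collinear ∩ BC ⟂ ED]
   → C = (-451/74, 79/74)

C = (-451/74, 79/74)
D = (-821/148, 671/148)
F = (-17/2, 5)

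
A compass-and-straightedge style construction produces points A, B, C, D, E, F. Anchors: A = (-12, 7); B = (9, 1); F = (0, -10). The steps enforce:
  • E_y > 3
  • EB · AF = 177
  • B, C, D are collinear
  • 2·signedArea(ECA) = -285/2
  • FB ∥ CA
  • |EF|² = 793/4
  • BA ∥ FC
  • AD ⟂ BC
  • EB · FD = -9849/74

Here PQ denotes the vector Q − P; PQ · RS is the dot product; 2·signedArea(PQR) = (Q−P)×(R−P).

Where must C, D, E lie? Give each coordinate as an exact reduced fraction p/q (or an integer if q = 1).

C = (-21, -4)
D = (-387/37, -83/37)
E = (-3/2, 4)

1. C_x = -21  [FB ∥ CA ∩ BA ∥ FC]
2. C_y = -4  [FB ∥ CA ∩ BA ∥ FC]
   → C = (-21, -4)
3. D_x = -387/37  [B, C, D are collinear ∩ AD ⟂ BC]
4. D_y = -83/37  [B, C, D are collinear ∩ AD ⟂ BC]
   → D = (-387/37, -83/37)
5. E_x = -3/2  [2·signedArea(ECA) = -285/2 ∩ EB · AF = 177]
6. E_y = 4  [2·signedArea(ECA) = -285/2 ∩ EB · AF = 177]
   → E = (-3/2, 4)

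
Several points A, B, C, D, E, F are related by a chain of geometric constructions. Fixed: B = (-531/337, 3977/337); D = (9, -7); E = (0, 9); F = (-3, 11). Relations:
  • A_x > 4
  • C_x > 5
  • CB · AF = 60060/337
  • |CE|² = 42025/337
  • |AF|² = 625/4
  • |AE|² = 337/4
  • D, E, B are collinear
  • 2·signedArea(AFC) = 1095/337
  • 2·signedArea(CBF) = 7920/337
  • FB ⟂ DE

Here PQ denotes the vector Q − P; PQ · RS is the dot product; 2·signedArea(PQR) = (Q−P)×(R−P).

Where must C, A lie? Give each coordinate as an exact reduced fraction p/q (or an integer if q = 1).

1. C_x = 1845/337  [line 270/337·x + -480/337·y + -1830/337 = 0 ∩ |CE|² = 42025/337]
2. C_y = -247/337  [line 270/337·x + -480/337·y + -1830/337 = 0 ∩ |CE|² = 42025/337]
   → C = (1845/337, -247/337)
3. A_x = 9/2  [CB · AF = 60060/337 ∩ 2·signedArea(AFC) = 1095/337]
4. A_y = 1  [CB · AF = 60060/337 ∩ 2·signedArea(AFC) = 1095/337]
   → A = (9/2, 1)

A = (9/2, 1)
C = (1845/337, -247/337)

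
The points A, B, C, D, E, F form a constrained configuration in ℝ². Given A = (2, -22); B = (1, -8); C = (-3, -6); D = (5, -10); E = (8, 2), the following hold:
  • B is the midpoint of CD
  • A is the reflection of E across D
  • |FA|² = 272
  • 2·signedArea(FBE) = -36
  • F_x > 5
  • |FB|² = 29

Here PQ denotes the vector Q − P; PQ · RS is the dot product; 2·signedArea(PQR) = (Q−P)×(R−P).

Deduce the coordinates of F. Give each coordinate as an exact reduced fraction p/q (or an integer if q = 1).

1. F_x = 6  [line -10·x + 7·y + 102 = 0 ∩ |FA|² = 272]
2. F_y = -6  [line -10·x + 7·y + 102 = 0 ∩ |FA|² = 272]
   → F = (6, -6)

F = (6, -6)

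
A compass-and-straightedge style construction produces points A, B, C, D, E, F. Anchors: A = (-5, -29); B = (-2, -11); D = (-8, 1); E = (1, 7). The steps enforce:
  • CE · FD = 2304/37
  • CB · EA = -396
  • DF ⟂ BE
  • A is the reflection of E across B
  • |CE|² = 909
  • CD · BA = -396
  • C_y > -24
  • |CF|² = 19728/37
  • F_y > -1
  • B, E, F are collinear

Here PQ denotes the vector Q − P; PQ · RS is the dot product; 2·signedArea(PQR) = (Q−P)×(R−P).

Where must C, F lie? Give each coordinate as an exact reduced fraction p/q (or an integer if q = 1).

C = (4, -23)
F = (-8/37, -11/37)

1. F_x = -8/37  [B, E, F are collinear ∩ DF ⟂ BE]
2. F_y = -11/37  [B, E, F are collinear ∩ DF ⟂ BE]
   → F = (-8/37, -11/37)
3. C_x = 4  [CD · BA = -396 ∩ CE · FD = 2304/37]
4. C_y = -23  [CD · BA = -396 ∩ CE · FD = 2304/37]
   → C = (4, -23)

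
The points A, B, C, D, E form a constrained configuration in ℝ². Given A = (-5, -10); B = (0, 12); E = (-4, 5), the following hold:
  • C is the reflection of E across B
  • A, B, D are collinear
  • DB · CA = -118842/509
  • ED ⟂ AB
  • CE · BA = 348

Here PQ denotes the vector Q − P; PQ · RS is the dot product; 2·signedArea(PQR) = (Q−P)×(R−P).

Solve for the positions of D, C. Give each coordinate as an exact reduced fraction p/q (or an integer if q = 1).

1. D_x = -870/509  [A, B, D are collinear ∩ ED ⟂ AB]
2. D_y = 2280/509  [A, B, D are collinear ∩ ED ⟂ AB]
   → D = (-870/509, 2280/509)
3. C_x = 4  [C is the reflection of E across B]
4. C_y = 19  [C is the reflection of E across B]
   → C = (4, 19)

C = (4, 19)
D = (-870/509, 2280/509)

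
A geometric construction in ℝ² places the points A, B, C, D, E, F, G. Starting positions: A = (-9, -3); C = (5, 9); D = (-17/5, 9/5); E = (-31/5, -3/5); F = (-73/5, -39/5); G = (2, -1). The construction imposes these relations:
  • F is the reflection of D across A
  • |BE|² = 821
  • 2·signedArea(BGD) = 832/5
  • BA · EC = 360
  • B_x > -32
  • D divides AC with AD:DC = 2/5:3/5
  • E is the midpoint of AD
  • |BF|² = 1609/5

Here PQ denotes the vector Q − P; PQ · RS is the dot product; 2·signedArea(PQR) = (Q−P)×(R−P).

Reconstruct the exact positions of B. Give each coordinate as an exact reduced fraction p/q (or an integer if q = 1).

B = (-156/5, -73/5)

1. B_x = -156/5  [2·signedArea(BGD) = 832/5 ∩ BA · EC = 360]
2. B_y = -73/5  [2·signedArea(BGD) = 832/5 ∩ BA · EC = 360]
   → B = (-156/5, -73/5)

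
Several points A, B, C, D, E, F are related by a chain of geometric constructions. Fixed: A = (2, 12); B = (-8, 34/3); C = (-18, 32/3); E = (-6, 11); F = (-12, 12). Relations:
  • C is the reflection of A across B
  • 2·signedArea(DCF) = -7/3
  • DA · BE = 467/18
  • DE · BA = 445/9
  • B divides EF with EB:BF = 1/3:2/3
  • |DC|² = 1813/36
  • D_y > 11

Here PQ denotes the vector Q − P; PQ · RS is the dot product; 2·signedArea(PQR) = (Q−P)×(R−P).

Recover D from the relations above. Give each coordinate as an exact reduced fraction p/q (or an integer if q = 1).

1. D_x = -11  [2·signedArea(DCF) = -7/3 ∩ DA · BE = 467/18]
2. D_y = 71/6  [2·signedArea(DCF) = -7/3 ∩ DA · BE = 467/18]
   → D = (-11, 71/6)

D = (-11, 71/6)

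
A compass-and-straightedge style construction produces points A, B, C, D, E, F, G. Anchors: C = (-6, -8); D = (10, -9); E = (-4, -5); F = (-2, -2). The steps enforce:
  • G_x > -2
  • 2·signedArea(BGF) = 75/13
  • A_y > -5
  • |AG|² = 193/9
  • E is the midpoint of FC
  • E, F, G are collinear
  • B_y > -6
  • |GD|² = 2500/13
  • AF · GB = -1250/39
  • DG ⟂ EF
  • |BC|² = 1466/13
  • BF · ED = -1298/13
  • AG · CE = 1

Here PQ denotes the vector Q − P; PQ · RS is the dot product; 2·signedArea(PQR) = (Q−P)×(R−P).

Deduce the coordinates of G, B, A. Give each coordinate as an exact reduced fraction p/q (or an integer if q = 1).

1. G_x = -20/13  [E, F, G are collinear ∩ DG ⟂ EF]
2. G_y = -17/13  [E, F, G are collinear ∩ DG ⟂ EF]
   → G = (-20/13, -17/13)
3. B_x = 55/13  [2·signedArea(BGF) = 75/13 ∩ BF · ED = -1298/13]
4. B_y = -67/13  [2·signedArea(BGF) = 75/13 ∩ BF · ED = -1298/13]
   → B = (55/13, -67/13)
5. A_x = 28/13  [AG · CE = 1 ∩ AF · GB = -1250/39]
6. A_y = -160/39  [AG · CE = 1 ∩ AF · GB = -1250/39]
   → A = (28/13, -160/39)

A = (28/13, -160/39)
B = (55/13, -67/13)
G = (-20/13, -17/13)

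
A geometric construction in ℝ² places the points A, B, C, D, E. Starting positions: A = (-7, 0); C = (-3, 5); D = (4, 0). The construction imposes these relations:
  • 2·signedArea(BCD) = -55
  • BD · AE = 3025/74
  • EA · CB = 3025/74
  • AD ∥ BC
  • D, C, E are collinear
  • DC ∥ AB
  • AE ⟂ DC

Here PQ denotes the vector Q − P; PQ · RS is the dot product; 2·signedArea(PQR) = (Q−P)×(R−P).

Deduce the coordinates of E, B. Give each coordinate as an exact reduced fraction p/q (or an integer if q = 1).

1. E_x = -243/74  [D, C, E are collinear ∩ AE ⟂ DC]
2. E_y = 385/74  [D, C, E are collinear ∩ AE ⟂ DC]
   → E = (-243/74, 385/74)
3. B_x = -14  [AD ∥ BC ∩ DC ∥ AB]
4. B_y = 5  [AD ∥ BC ∩ DC ∥ AB]
   → B = (-14, 5)

B = (-14, 5)
E = (-243/74, 385/74)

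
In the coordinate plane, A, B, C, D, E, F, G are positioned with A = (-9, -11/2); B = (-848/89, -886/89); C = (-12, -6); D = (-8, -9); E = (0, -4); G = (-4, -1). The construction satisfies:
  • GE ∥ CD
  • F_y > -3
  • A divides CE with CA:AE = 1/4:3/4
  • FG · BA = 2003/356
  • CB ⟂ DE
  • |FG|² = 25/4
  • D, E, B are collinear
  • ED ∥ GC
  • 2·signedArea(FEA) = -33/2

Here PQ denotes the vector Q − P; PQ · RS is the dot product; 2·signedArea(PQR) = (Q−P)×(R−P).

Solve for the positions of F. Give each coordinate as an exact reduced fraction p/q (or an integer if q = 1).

1. F_x = -2  [2·signedArea(FEA) = -33/2 ∩ FG · BA = 2003/356]
2. F_y = -5/2  [2·signedArea(FEA) = -33/2 ∩ FG · BA = 2003/356]
   → F = (-2, -5/2)

F = (-2, -5/2)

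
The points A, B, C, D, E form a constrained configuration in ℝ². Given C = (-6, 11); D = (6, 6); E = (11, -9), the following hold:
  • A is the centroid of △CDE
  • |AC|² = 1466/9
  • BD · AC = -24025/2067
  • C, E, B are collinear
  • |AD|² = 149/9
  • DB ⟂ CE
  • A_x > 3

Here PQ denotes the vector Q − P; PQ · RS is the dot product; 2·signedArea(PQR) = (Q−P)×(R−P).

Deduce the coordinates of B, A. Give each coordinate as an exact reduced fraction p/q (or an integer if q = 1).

1. B_x = 1034/689  [C, E, B are collinear ∩ DB ⟂ CE]
2. B_y = 1499/689  [C, E, B are collinear ∩ DB ⟂ CE]
   → B = (1034/689, 1499/689)
3. A_x = 11/3  [A is the centroid of △CDE]
4. A_y = 8/3  [A is the centroid of △CDE]
   → A = (11/3, 8/3)

A = (11/3, 8/3)
B = (1034/689, 1499/689)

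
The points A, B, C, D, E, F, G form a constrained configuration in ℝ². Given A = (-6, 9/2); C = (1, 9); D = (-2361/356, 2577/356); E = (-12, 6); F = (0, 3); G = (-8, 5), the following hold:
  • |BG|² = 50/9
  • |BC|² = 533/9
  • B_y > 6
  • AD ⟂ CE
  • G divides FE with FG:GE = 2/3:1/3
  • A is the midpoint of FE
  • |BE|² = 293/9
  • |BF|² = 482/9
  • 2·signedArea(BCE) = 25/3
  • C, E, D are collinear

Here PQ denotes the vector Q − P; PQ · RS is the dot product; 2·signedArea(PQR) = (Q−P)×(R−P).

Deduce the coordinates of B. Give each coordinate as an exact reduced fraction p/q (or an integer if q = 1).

1. B_x = -19/3  [line 3·x + -13·y + 317/3 = 0 ∩ |BE|² = 293/9]
2. B_y = 20/3  [line 3·x + -13·y + 317/3 = 0 ∩ |BE|² = 293/9]
   → B = (-19/3, 20/3)

B = (-19/3, 20/3)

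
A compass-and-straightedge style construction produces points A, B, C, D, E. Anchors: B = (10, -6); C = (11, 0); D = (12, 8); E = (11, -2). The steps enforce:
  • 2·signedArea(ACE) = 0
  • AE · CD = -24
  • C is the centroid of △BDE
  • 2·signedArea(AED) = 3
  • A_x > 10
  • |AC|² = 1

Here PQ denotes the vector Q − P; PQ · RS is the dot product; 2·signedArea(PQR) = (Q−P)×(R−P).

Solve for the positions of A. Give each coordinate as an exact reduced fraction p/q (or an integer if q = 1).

A = (11, 1)

1. A_x = 11  [2·signedArea(ACE) = 0 ∩ AE · CD = -24]
2. A_y = 1  [2·signedArea(ACE) = 0 ∩ AE · CD = -24]
   → A = (11, 1)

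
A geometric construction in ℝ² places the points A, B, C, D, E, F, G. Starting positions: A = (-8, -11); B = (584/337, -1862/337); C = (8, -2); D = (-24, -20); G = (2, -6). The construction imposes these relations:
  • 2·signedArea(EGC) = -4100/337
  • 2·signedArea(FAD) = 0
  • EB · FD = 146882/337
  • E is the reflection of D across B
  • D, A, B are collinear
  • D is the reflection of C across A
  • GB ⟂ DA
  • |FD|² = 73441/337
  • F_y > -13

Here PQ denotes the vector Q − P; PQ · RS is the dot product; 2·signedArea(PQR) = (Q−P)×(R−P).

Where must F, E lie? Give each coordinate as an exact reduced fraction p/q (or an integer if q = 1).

E = (9256/337, 3016/337)
F = (-3752/337, -4301/337)

1. F_x = -3752/337  [line 9·x + -16·y + -104 = 0 ∩ |FD|² = 73441/337]
2. F_y = -4301/337  [line 9·x + -16·y + -104 = 0 ∩ |FD|² = 73441/337]
   → F = (-3752/337, -4301/337)
3. E_x = 9256/337  [E is the reflection of D across B]
4. E_y = 3016/337  [E is the reflection of D across B]
   → E = (9256/337, 3016/337)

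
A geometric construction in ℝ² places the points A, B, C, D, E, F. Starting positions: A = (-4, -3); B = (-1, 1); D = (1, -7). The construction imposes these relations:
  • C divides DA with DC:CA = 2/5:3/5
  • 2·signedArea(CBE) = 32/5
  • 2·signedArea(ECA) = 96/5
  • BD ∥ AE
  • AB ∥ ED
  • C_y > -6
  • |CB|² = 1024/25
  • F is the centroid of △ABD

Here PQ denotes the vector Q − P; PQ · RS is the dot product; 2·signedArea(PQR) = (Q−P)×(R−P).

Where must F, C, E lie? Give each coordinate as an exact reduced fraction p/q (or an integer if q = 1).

1. F_x = -4/3  [F is the centroid of △ABD]
2. F_y = -3  [F is the centroid of △ABD]
   → F = (-4/3, -3)
3. C_x = -1  [C divides DA with DC:CA = 2/5:3/5]
4. C_y = -27/5  [C divides DA with DC:CA = 2/5:3/5]
   → C = (-1, -27/5)
5. E_x = -2  [AB ∥ ED ∩ BD ∥ AE]
6. E_y = -11  [AB ∥ ED ∩ BD ∥ AE]
   → E = (-2, -11)

C = (-1, -27/5)
E = (-2, -11)
F = (-4/3, -3)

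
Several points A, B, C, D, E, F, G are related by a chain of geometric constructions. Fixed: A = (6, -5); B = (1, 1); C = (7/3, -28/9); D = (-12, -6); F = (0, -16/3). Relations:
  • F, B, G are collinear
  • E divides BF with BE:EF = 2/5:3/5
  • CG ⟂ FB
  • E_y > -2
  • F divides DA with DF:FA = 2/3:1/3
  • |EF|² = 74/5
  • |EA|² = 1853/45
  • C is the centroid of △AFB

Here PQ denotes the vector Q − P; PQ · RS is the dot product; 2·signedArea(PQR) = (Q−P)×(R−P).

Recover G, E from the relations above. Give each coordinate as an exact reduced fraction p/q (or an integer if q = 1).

1. G_x = 443/1110  [F, B, G are collinear ∩ CG ⟂ FB]
2. G_y = -9343/3330  [F, B, G are collinear ∩ CG ⟂ FB]
   → G = (443/1110, -9343/3330)
3. E_x = 3/5  [E divides BF with BE:EF = 2/5:3/5]
4. E_y = -23/15  [E divides BF with BE:EF = 2/5:3/5]
   → E = (3/5, -23/15)

E = (3/5, -23/15)
G = (443/1110, -9343/3330)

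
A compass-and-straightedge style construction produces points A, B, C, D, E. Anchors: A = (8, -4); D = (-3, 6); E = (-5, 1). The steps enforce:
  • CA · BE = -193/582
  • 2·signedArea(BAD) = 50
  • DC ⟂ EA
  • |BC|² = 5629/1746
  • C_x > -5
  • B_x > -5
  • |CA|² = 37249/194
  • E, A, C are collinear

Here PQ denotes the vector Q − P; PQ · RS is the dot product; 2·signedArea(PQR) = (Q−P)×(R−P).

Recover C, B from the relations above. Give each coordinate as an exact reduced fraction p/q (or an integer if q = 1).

1. C_x = -957/194  [E, A, C are collinear ∩ DC ⟂ EA]
2. C_y = 189/194  [E, A, C are collinear ∩ DC ⟂ EA]
   → C = (-957/194, 189/194)
3. B_x = -13/3  [2·signedArea(BAD) = 50 ∩ CA · BE = -193/582]
4. B_y = 8/3  [2·signedArea(BAD) = 50 ∩ CA · BE = -193/582]
   → B = (-13/3, 8/3)

B = (-13/3, 8/3)
C = (-957/194, 189/194)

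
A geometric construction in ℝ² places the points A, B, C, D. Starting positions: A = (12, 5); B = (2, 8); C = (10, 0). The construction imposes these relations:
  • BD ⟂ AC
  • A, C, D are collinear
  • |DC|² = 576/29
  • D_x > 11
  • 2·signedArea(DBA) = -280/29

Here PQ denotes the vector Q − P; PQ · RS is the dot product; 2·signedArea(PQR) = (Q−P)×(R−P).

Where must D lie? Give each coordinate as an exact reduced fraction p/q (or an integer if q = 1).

1. D_x = 338/29  [A, C, D are collinear ∩ BD ⟂ AC]
2. D_y = 120/29  [A, C, D are collinear ∩ BD ⟂ AC]
   → D = (338/29, 120/29)

D = (338/29, 120/29)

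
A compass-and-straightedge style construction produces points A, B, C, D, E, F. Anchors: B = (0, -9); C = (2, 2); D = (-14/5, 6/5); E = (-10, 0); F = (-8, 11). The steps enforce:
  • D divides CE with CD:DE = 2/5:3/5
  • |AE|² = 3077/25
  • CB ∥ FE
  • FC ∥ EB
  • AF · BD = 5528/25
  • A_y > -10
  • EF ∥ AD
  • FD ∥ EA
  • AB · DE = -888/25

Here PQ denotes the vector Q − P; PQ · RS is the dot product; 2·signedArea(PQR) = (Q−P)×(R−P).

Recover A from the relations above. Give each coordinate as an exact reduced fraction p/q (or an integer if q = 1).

1. A_x = -24/5  [EF ∥ AD ∩ FD ∥ EA]
2. A_y = -49/5  [EF ∥ AD ∩ FD ∥ EA]
   → A = (-24/5, -49/5)

A = (-24/5, -49/5)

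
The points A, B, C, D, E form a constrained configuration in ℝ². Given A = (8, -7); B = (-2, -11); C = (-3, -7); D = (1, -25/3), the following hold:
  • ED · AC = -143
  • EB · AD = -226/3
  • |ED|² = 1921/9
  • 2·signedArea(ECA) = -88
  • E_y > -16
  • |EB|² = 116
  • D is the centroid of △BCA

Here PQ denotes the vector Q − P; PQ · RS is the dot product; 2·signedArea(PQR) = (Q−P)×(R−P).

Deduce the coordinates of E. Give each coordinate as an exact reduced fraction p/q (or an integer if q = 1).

1. E_x = -12  [ED · AC = -143 ∩ 2·signedArea(ECA) = -88]
2. E_y = -15  [ED · AC = -143 ∩ 2·signedArea(ECA) = -88]
   → E = (-12, -15)

E = (-12, -15)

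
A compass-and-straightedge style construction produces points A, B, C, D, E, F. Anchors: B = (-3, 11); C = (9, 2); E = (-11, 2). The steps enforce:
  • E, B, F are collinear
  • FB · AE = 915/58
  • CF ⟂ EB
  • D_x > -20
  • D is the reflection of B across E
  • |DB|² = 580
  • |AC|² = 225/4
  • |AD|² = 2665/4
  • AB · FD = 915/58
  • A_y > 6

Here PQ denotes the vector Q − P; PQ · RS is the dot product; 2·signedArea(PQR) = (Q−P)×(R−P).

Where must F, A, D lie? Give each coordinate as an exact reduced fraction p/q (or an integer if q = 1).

A = (3, 13/2)
D = (-19, -7)
F = (-63/29, 346/29)

1. F_x = -63/29  [E, B, F are collinear ∩ CF ⟂ EB]
2. F_y = 346/29  [E, B, F are collinear ∩ CF ⟂ EB]
   → F = (-63/29, 346/29)
3. A_x = 3  [line 24/29·x + 27/29·y + -495/58 = 0 ∩ |AC|² = 225/4]
4. A_y = 13/2  [line 24/29·x + 27/29·y + -495/58 = 0 ∩ |AC|² = 225/4]
   → A = (3, 13/2)
5. D_x = -19  [AB · FD = 915/58 ∩ D is the reflection of B across E]
6. D_y = -7  [AB · FD = 915/58 ∩ D is the reflection of B across E]
   → D = (-19, -7)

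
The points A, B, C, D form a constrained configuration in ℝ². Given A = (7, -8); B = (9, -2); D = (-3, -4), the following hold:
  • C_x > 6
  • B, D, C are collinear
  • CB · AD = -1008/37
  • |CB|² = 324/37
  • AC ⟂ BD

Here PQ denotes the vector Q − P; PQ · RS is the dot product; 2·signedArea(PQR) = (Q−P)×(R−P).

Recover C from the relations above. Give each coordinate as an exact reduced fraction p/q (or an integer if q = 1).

C = (225/37, -92/37)

1. C_x = 225/37  [B, D, C are collinear ∩ AC ⟂ BD]
2. C_y = -92/37  [B, D, C are collinear ∩ AC ⟂ BD]
   → C = (225/37, -92/37)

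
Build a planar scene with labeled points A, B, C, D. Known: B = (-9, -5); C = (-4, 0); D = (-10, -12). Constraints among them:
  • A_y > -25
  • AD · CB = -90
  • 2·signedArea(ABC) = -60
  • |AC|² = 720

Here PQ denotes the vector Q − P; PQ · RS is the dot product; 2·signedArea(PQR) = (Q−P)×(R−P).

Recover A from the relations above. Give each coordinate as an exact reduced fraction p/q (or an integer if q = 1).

A = (-16, -24)

1. A_x = -16  [2·signedArea(ABC) = -60 ∩ AD · CB = -90]
2. A_y = -24  [2·signedArea(ABC) = -60 ∩ AD · CB = -90]
   → A = (-16, -24)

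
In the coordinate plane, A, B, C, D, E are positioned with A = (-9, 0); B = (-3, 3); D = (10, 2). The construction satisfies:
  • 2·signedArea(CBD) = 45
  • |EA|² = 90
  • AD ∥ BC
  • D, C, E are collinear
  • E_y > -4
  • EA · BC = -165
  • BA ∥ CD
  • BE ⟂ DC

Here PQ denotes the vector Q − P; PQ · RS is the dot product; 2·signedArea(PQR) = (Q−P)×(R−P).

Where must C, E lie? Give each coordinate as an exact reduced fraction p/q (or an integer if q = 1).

C = (16, 5)
E = (0, -3)

1. C_x = 16  [BA ∥ CD ∩ AD ∥ BC]
2. C_y = 5  [BA ∥ CD ∩ AD ∥ BC]
   → C = (16, 5)
3. E_x = 0  [D, C, E are collinear ∩ BE ⟂ DC]
4. E_y = -3  [D, C, E are collinear ∩ BE ⟂ DC]
   → E = (0, -3)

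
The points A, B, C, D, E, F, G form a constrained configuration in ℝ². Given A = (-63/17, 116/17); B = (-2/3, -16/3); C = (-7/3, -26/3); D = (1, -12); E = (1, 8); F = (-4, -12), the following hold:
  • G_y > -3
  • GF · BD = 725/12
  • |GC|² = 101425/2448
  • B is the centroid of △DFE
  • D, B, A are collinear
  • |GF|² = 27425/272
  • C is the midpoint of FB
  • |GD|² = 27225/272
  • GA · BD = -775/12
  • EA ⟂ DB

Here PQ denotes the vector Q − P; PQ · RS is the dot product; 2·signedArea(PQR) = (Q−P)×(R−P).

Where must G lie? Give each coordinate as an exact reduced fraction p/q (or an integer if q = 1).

G = (-97/68, -39/17)

1. G_x = -97/68  [line -5/3·x + 20/3·y + 155/12 = 0 ∩ |GF|² = 27425/272]
2. G_y = -39/17  [line -5/3·x + 20/3·y + 155/12 = 0 ∩ |GF|² = 27425/272]
   → G = (-97/68, -39/17)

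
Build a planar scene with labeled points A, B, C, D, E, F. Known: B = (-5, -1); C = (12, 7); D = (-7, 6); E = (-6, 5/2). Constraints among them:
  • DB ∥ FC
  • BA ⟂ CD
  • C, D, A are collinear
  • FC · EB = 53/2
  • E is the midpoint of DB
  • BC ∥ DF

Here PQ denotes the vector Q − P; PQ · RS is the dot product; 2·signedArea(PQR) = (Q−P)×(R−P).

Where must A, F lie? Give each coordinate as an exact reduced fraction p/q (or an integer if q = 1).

A = (-1945/362, 2203/362)
F = (10, 14)

1. A_x = -1945/362  [C, D, A are collinear ∩ BA ⟂ CD]
2. A_y = 2203/362  [C, D, A are collinear ∩ BA ⟂ CD]
   → A = (-1945/362, 2203/362)
3. F_x = 10  [DB ∥ FC ∩ BC ∥ DF]
4. F_y = 14  [DB ∥ FC ∩ BC ∥ DF]
   → F = (10, 14)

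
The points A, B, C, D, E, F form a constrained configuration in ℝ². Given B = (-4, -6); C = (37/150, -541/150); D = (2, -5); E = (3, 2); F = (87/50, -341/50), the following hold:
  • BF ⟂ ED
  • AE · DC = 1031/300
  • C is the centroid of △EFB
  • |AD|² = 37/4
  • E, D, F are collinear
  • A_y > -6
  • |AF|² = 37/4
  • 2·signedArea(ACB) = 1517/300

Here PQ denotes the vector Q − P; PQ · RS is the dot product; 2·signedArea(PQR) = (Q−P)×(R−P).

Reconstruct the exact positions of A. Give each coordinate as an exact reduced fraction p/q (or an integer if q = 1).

A = (-1, -11/2)

1. A_x = -1  [2·signedArea(ACB) = 1517/300 ∩ AE · DC = 1031/300]
2. A_y = -11/2  [2·signedArea(ACB) = 1517/300 ∩ AE · DC = 1031/300]
   → A = (-1, -11/2)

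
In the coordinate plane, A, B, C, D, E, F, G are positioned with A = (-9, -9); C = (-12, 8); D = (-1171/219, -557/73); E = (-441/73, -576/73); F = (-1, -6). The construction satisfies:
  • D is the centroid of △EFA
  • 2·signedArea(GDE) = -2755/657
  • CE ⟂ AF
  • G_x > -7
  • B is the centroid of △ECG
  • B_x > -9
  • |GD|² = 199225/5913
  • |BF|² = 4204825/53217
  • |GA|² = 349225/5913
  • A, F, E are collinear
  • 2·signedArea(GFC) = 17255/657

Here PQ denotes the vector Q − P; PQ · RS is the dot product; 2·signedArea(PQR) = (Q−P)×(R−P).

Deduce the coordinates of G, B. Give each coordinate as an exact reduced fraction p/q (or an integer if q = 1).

1. G_x = -4018/657  [2·signedArea(GFC) = 17255/657 ∩ 2·signedArea(GDE) = -2755/657]
2. G_y = -137/73  [2·signedArea(GFC) = 17255/657 ∩ 2·signedArea(GDE) = -2755/657]
   → G = (-4018/657, -137/73)
3. B_x = -15871/1971  [B is the centroid of △ECG]
4. B_y = -43/73  [B is the centroid of △ECG]
   → B = (-15871/1971, -43/73)

B = (-15871/1971, -43/73)
G = (-4018/657, -137/73)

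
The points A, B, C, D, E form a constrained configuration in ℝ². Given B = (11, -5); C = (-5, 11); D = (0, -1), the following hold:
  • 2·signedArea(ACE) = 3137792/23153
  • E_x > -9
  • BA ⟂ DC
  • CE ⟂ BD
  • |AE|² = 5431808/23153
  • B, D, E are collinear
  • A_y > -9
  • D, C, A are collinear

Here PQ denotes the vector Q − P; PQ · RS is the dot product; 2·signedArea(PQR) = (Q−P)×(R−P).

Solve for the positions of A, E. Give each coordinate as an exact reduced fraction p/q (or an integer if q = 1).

A = (515/169, -1405/169)
E = (-1133/137, 275/137)

1. A_x = 515/169  [D, C, A are collinear ∩ BA ⟂ DC]
2. A_y = -1405/169  [D, C, A are collinear ∩ BA ⟂ DC]
   → A = (515/169, -1405/169)
3. E_x = -1133/137  [B, D, E are collinear ∩ CE ⟂ BD]
4. E_y = 275/137  [B, D, E are collinear ∩ CE ⟂ BD]
   → E = (-1133/137, 275/137)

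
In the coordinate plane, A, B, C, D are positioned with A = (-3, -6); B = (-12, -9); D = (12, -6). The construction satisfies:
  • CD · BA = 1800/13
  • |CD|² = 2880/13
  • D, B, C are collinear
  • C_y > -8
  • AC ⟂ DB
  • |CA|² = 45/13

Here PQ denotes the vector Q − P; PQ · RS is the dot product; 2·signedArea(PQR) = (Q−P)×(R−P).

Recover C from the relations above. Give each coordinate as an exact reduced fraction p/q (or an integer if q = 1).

1. C_x = -36/13  [D, B, C are collinear ∩ AC ⟂ DB]
2. C_y = -102/13  [D, B, C are collinear ∩ AC ⟂ DB]
   → C = (-36/13, -102/13)

C = (-36/13, -102/13)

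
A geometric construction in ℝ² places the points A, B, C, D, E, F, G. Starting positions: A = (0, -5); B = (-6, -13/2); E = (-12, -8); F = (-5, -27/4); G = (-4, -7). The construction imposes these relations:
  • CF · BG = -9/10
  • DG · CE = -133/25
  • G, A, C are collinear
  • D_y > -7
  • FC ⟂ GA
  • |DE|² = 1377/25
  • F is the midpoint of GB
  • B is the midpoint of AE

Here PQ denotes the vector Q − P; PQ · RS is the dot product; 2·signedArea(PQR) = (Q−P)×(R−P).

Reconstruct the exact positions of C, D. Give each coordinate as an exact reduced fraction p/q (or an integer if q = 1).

1. C_x = -47/10  [G, A, C are collinear ∩ FC ⟂ GA]
2. C_y = -147/20  [G, A, C are collinear ∩ FC ⟂ GA]
   → C = (-47/10, -147/20)
3. D_x = -24/5  [line 73/10·x + 13/20·y + 3907/100 = 0 ∩ |DE|² = 1377/25]
4. D_y = -31/5  [line 73/10·x + 13/20·y + 3907/100 = 0 ∩ |DE|² = 1377/25]
   → D = (-24/5, -31/5)

C = (-47/10, -147/20)
D = (-24/5, -31/5)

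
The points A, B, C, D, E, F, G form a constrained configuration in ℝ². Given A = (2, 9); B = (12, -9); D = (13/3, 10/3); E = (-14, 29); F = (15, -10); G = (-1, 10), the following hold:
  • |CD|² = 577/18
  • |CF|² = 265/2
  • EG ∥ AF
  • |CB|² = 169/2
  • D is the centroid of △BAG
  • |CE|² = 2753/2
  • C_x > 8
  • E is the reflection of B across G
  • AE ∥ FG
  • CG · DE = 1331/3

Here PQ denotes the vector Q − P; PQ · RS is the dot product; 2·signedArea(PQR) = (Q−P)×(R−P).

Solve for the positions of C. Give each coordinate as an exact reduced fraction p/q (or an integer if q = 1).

1. C_x = 17/2  [line 55/3·x + -77/3·y + -506/3 = 0 ∩ |CB|² = 169/2]
2. C_y = -1/2  [line 55/3·x + -77/3·y + -506/3 = 0 ∩ |CB|² = 169/2]
   → C = (17/2, -1/2)

C = (17/2, -1/2)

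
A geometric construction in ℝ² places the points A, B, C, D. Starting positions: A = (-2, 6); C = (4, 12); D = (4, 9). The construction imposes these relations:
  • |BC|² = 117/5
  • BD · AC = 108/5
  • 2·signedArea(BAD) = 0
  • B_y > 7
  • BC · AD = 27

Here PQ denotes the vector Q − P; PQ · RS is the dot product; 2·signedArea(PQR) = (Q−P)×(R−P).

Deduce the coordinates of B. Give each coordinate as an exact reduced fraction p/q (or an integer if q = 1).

B = (8/5, 39/5)

1. B_x = 8/5  [2·signedArea(BAD) = 0 ∩ BD · AC = 108/5]
2. B_y = 39/5  [2·signedArea(BAD) = 0 ∩ BD · AC = 108/5]
   → B = (8/5, 39/5)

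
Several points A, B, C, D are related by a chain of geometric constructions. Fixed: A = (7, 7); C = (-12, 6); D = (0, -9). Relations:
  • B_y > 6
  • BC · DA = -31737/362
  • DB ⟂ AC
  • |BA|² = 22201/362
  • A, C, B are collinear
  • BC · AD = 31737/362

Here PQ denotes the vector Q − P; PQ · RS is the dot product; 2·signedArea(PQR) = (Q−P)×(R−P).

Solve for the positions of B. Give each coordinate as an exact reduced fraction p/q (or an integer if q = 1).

1. B_x = -297/362  [A, C, B are collinear ∩ DB ⟂ AC]
2. B_y = 2385/362  [A, C, B are collinear ∩ DB ⟂ AC]
   → B = (-297/362, 2385/362)

B = (-297/362, 2385/362)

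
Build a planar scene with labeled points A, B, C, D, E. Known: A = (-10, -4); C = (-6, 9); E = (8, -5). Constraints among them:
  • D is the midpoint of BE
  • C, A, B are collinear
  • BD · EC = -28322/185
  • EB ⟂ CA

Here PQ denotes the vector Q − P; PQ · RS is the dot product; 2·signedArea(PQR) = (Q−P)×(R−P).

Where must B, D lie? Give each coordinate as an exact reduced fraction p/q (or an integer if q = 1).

1. B_x = -1614/185  [C, A, B are collinear ∩ EB ⟂ CA]
2. B_y = 27/185  [C, A, B are collinear ∩ EB ⟂ CA]
   → B = (-1614/185, 27/185)
3. D_x = -67/185  [D is the midpoint of BE]
4. D_y = -449/185  [D is the midpoint of BE]
   → D = (-67/185, -449/185)

B = (-1614/185, 27/185)
D = (-67/185, -449/185)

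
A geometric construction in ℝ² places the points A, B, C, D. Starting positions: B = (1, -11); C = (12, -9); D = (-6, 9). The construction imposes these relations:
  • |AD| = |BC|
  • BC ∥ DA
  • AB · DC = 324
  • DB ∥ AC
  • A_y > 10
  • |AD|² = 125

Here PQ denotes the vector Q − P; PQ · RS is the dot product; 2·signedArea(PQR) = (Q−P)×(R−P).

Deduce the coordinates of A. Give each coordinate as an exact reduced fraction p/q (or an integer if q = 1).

1. A_x = 5  [DB ∥ AC ∩ BC ∥ DA]
2. A_y = 11  [DB ∥ AC ∩ BC ∥ DA]
   → A = (5, 11)

A = (5, 11)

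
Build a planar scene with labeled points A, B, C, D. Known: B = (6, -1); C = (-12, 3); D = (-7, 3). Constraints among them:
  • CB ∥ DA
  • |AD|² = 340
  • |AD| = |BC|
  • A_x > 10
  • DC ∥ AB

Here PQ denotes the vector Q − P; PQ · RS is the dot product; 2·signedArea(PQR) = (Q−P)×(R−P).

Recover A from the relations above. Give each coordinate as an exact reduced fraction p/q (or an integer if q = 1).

1. A_x = 11  [DC ∥ AB ∩ CB ∥ DA]
2. A_y = -1  [DC ∥ AB ∩ CB ∥ DA]
   → A = (11, -1)

A = (11, -1)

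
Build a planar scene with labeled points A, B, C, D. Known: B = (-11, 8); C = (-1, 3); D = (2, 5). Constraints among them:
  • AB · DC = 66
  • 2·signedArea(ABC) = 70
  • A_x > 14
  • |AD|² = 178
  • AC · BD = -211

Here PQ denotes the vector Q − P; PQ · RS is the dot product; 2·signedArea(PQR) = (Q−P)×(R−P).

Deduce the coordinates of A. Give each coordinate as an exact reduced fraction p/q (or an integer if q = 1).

1. A_x = 15  [AC · BD = -211 ∩ 2·signedArea(ABC) = 70]
2. A_y = 2  [AC · BD = -211 ∩ 2·signedArea(ABC) = 70]
   → A = (15, 2)

A = (15, 2)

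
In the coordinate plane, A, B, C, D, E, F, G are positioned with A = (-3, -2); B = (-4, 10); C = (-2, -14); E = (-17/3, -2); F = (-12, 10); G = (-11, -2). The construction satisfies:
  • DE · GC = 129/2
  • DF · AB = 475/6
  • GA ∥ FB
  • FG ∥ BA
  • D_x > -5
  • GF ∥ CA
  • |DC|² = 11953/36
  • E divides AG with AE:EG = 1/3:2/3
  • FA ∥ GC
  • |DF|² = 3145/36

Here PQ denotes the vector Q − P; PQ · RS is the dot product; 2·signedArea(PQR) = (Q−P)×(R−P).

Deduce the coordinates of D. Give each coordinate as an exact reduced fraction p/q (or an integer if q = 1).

1. D_x = -29/6  [DE · GC = 129/2 ∩ DF · AB = 475/6]
2. D_y = 4  [DE · GC = 129/2 ∩ DF · AB = 475/6]
   → D = (-29/6, 4)

D = (-29/6, 4)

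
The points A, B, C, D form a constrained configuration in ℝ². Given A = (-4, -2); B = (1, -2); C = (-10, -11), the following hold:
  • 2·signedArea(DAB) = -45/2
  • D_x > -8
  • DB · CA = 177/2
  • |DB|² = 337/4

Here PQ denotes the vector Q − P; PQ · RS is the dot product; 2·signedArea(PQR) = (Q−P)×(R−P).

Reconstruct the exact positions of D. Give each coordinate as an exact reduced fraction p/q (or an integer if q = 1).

D = (-7, -13/2)

1. D_x = -7  [2·signedArea(DAB) = -45/2 ∩ DB · CA = 177/2]
2. D_y = -13/2  [2·signedArea(DAB) = -45/2 ∩ DB · CA = 177/2]
   → D = (-7, -13/2)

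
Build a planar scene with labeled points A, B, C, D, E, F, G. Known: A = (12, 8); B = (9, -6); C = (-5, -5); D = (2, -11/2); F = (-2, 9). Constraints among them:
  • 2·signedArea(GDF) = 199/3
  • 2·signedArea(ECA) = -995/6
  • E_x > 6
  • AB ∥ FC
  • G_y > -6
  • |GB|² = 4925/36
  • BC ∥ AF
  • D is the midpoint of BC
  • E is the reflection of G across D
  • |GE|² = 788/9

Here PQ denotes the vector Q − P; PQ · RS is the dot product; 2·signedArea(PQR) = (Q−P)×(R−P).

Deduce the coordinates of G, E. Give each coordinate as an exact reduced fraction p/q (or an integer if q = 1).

1. G_x = -8/3  [line -29/2·x + -4·y + -178/3 = 0 ∩ |GB|² = 4925/36]
2. G_y = -31/6  [line -29/2·x + -4·y + -178/3 = 0 ∩ |GB|² = 4925/36]
   → G = (-8/3, -31/6)
3. E_x = 20/3  [E is the reflection of G across D]
4. E_y = -35/6  [E is the reflection of G across D]
   → E = (20/3, -35/6)

E = (20/3, -35/6)
G = (-8/3, -31/6)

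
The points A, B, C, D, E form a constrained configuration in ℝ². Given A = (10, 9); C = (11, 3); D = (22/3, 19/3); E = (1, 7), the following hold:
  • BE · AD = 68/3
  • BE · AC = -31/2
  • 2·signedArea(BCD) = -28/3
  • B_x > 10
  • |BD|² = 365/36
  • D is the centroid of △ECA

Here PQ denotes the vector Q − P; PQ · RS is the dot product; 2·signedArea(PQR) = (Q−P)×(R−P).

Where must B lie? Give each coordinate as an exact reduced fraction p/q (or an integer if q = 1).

B = (21/2, 6)

1. B_x = 21/2  [BE · AC = -31/2 ∩ 2·signedArea(BCD) = -28/3]
2. B_y = 6  [BE · AC = -31/2 ∩ 2·signedArea(BCD) = -28/3]
   → B = (21/2, 6)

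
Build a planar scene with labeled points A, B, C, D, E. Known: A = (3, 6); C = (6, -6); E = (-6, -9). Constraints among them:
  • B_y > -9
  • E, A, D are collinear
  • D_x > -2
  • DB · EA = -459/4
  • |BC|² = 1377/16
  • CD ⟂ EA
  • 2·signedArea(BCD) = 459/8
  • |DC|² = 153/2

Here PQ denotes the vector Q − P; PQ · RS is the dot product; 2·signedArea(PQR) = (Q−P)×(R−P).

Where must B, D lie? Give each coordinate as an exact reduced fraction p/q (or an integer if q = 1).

B = (-3, -33/4)
D = (-3/2, -3/2)

1. D_x = -3/2  [E, A, D are collinear ∩ CD ⟂ EA]
2. D_y = -3/2  [E, A, D are collinear ∩ CD ⟂ EA]
   → D = (-3/2, -3/2)
3. B_x = -3  [line -9/2·x + -15/2·y + -603/8 = 0 ∩ |BC|² = 1377/16]
4. B_y = -33/4  [line -9/2·x + -15/2·y + -603/8 = 0 ∩ |BC|² = 1377/16]
   → B = (-3, -33/4)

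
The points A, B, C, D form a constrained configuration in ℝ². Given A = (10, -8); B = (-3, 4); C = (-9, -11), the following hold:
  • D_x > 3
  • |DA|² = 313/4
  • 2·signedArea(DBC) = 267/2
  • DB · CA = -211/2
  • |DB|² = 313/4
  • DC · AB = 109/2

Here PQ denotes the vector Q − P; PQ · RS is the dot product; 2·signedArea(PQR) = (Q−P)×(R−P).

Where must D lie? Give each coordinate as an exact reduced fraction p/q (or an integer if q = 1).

1. D_x = 7/2  [DB · CA = -211/2 ∩ DC · AB = 109/2]
2. D_y = -2  [DB · CA = -211/2 ∩ DC · AB = 109/2]
   → D = (7/2, -2)

D = (7/2, -2)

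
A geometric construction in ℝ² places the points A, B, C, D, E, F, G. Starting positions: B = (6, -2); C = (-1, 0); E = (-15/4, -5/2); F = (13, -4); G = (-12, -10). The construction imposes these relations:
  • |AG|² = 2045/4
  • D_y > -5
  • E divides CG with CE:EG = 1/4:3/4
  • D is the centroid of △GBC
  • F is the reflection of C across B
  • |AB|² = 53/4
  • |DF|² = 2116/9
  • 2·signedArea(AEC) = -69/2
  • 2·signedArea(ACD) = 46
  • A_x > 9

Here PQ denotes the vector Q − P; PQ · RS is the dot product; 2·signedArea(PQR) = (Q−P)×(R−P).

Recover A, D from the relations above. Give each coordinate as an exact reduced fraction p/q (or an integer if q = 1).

A = (19/2, -3)
D = (-7/3, -4)

1. A_x = 19/2  [line -5/2·x + 11/4·y + 32 = 0 ∩ |AB|² = 53/4]
2. A_y = -3  [line -5/2·x + 11/4·y + 32 = 0 ∩ |AB|² = 53/4]
   → A = (19/2, -3)
3. D_x = -7/3  [D is the centroid of △GBC]
4. D_y = -4  [D is the centroid of △GBC]
   → D = (-7/3, -4)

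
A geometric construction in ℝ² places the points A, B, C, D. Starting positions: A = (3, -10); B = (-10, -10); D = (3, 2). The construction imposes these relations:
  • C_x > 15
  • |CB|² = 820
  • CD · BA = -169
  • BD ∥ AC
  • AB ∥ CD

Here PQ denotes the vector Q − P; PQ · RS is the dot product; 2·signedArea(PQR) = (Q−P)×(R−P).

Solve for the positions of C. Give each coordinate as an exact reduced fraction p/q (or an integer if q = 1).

1. C_x = 16  [AB ∥ CD ∩ BD ∥ AC]
2. C_y = 2  [AB ∥ CD ∩ BD ∥ AC]
   → C = (16, 2)

C = (16, 2)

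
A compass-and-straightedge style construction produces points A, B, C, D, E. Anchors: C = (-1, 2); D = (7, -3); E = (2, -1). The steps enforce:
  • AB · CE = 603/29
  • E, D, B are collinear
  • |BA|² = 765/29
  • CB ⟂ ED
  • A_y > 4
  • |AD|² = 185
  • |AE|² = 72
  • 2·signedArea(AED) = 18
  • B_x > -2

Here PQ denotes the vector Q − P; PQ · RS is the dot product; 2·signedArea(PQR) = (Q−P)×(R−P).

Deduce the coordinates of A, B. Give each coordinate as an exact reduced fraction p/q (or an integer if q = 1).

1. A_x = -4  [line 2·x + 5·y + -17 = 0 ∩ |AE|² = 72]
2. A_y = 5  [line 2·x + 5·y + -17 = 0 ∩ |AE|² = 72]
   → A = (-4, 5)
3. B_x = -47/29  [AB · CE = 603/29 ∩ E, D, B are collinear]
4. B_y = 13/29  [AB · CE = 603/29 ∩ E, D, B are collinear]
   → B = (-47/29, 13/29)

A = (-4, 5)
B = (-47/29, 13/29)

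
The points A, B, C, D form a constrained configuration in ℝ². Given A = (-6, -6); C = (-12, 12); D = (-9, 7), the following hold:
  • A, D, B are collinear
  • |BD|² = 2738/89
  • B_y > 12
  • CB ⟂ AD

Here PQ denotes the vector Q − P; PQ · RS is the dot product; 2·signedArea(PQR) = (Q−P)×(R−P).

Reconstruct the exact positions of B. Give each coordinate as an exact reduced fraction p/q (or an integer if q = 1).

B = (-912/89, 1104/89)

1. B_x = -912/89  [A, D, B are collinear ∩ CB ⟂ AD]
2. B_y = 1104/89  [A, D, B are collinear ∩ CB ⟂ AD]
   → B = (-912/89, 1104/89)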